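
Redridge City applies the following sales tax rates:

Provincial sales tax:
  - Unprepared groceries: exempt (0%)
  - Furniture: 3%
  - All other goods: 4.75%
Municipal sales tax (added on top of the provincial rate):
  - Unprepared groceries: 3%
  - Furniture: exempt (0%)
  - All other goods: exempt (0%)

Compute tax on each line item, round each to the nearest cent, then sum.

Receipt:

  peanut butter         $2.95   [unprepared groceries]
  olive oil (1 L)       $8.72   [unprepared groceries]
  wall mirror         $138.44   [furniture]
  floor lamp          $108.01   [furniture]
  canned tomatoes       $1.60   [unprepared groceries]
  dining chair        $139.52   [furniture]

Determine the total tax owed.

Peanut butter $2.95: unprepared groceries → 0% + 3% municipal = 3% → $0.09
Olive oil (1 L) $8.72: unprepared groceries → 0% + 3% municipal = 3% → $0.26
Wall mirror $138.44: furniture → 3% + 0% municipal = 3% → $4.15
Floor lamp $108.01: furniture → 3% + 0% municipal = 3% → $3.24
Canned tomatoes $1.60: unprepared groceries → 0% + 3% municipal = 3% → $0.05
Dining chair $139.52: furniture → 3% + 0% municipal = 3% → $4.19
Total tax = $0.09 + $0.26 + $4.15 + $3.24 + $0.05 + $4.19 = $11.98

$11.98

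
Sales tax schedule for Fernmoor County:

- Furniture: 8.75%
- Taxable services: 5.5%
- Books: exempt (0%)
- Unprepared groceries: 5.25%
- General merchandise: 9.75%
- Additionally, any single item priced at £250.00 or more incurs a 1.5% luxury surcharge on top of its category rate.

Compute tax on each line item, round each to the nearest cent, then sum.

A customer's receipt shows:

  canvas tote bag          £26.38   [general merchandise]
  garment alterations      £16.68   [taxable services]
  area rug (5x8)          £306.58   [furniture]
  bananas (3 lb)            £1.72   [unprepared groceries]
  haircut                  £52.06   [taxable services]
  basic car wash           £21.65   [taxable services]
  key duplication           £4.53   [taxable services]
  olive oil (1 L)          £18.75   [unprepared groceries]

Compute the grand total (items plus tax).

Canvas tote bag £26.38: general merchandise → 9.75% → £2.57
Garment alterations £16.68: taxable services → 5.5% → £0.92
Area rug (5x8) £306.58: furniture → 8.75% + 1.5% surcharge = 10.25% → £31.42
Bananas (3 lb) £1.72: unprepared groceries → 5.25% → £0.09
Haircut £52.06: taxable services → 5.5% → £2.86
Basic car wash £21.65: taxable services → 5.5% → £1.19
Key duplication £4.53: taxable services → 5.5% → £0.25
Olive oil (1 L) £18.75: unprepared groceries → 5.25% → £0.98
Subtotal = £448.35; tax = £40.28; total due = £488.63

£488.63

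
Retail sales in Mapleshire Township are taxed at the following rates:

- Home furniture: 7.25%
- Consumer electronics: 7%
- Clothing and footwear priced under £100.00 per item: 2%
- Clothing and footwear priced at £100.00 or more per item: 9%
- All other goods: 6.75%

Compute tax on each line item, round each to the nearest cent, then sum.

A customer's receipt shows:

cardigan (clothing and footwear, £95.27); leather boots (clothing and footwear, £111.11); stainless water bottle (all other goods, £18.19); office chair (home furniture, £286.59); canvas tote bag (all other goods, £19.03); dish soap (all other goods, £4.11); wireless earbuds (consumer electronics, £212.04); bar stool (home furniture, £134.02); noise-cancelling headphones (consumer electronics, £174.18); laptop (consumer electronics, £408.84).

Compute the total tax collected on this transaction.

Cardigan £95.27: clothing and footwear, under £100.00 → 2% → £1.91
Leather boots £111.11: clothing and footwear, £100.00 or more → 9% → £10.00
Stainless water bottle £18.19: all other goods → 6.75% → £1.23
Office chair £286.59: home furniture → 7.25% → £20.78
Canvas tote bag £19.03: all other goods → 6.75% → £1.28
Dish soap £4.11: all other goods → 6.75% → £0.28
Wireless earbuds £212.04: consumer electronics → 7% → £14.84
Bar stool £134.02: home furniture → 7.25% → £9.72
Noise-cancelling headphones £174.18: consumer electronics → 7% → £12.19
Laptop £408.84: consumer electronics → 7% → £28.62
Total tax = £1.91 + £10.00 + £1.23 + £20.78 + £1.28 + £0.28 + £14.84 + £9.72 + £12.19 + £28.62 = £100.85

£100.85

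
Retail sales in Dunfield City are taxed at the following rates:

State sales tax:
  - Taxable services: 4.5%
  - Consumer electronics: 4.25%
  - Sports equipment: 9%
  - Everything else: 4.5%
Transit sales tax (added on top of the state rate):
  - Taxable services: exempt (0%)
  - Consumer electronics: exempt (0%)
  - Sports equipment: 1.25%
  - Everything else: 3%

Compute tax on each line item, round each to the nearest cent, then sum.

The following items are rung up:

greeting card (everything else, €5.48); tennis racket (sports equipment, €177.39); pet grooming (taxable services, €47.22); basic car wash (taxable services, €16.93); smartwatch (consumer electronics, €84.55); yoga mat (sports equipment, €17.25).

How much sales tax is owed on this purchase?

€26.83

Greeting card €5.48: everything else → 4.5% + 3% transit = 7.5% → €0.41
Tennis racket €177.39: sports equipment → 9% + 1.25% transit = 10.25% → €18.18
Pet grooming €47.22: taxable services → 4.5% + 0% transit = 4.5% → €2.12
Basic car wash €16.93: taxable services → 4.5% + 0% transit = 4.5% → €0.76
Smartwatch €84.55: consumer electronics → 4.25% + 0% transit = 4.25% → €3.59
Yoga mat €17.25: sports equipment → 9% + 1.25% transit = 10.25% → €1.77
Total tax = €0.41 + €18.18 + €2.12 + €0.76 + €3.59 + €1.77 = €26.83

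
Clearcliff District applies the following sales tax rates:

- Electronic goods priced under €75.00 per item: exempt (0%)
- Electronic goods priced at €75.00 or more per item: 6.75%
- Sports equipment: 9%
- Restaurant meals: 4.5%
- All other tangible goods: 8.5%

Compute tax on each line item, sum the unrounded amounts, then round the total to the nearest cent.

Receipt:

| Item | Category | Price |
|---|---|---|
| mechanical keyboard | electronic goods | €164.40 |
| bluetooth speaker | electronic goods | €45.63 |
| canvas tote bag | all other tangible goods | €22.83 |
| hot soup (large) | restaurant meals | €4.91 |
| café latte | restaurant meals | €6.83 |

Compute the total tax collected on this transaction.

Mechanical keyboard €164.40: electronic goods, €75.00 or more → 6.75% → €11.097
Bluetooth speaker €45.63: electronic goods, under €75.00 → 0% → €0.00
Canvas tote bag €22.83: all other tangible goods → 8.5% → €1.94055
Hot soup (large) €4.91: restaurant meals → 4.5% → €0.22095
Café latte €6.83: restaurant meals → 4.5% → €0.30735
Unrounded tax sum = €13.56585 → €13.57

€13.57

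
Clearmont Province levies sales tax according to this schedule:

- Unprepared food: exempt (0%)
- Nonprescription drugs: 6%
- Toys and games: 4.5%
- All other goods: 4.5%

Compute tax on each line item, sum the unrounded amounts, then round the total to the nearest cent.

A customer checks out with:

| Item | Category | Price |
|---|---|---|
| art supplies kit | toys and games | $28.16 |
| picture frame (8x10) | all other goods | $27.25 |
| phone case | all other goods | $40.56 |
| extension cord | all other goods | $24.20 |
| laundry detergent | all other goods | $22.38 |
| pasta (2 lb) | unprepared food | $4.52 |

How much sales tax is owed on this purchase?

Art supplies kit $28.16: toys and games → 4.5% → $1.2672
Picture frame (8x10) $27.25: all other goods → 4.5% → $1.22625
Phone case $40.56: all other goods → 4.5% → $1.8252
Extension cord $24.20: all other goods → 4.5% → $1.089
Laundry detergent $22.38: all other goods → 4.5% → $1.0071
Pasta (2 lb) $4.52: unprepared food → 0% → $0.00
Unrounded tax sum = $6.41475 → $6.41

$6.41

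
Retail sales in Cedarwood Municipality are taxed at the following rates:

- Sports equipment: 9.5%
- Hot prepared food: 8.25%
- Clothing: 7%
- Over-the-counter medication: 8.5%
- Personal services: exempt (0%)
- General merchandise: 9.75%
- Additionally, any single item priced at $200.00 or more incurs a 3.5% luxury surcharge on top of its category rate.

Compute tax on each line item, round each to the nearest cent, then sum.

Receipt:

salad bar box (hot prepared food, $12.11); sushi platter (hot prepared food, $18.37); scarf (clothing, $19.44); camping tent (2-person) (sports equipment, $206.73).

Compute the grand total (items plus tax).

$287.40

Salad bar box $12.11: hot prepared food → 8.25% → $1.00
Sushi platter $18.37: hot prepared food → 8.25% → $1.52
Scarf $19.44: clothing → 7% → $1.36
Camping tent (2-person) $206.73: sports equipment → 9.5% + 3.5% surcharge = 13% → $26.87
Subtotal = $256.65; tax = $30.75; total due = $287.40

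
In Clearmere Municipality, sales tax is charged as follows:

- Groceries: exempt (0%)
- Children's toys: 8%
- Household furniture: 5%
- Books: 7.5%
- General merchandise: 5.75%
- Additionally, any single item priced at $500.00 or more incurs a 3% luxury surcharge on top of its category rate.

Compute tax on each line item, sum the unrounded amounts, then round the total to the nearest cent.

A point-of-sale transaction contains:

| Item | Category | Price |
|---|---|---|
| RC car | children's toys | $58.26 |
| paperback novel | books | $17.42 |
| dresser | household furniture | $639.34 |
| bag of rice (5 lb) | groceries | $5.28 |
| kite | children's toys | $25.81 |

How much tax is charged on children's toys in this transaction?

$6.73

RC car $58.26: children's toys → 8% → $4.6608
Kite $25.81: children's toys → 8% → $2.0648
Tax on children's toys: unrounded sum = $6.7256 → $6.73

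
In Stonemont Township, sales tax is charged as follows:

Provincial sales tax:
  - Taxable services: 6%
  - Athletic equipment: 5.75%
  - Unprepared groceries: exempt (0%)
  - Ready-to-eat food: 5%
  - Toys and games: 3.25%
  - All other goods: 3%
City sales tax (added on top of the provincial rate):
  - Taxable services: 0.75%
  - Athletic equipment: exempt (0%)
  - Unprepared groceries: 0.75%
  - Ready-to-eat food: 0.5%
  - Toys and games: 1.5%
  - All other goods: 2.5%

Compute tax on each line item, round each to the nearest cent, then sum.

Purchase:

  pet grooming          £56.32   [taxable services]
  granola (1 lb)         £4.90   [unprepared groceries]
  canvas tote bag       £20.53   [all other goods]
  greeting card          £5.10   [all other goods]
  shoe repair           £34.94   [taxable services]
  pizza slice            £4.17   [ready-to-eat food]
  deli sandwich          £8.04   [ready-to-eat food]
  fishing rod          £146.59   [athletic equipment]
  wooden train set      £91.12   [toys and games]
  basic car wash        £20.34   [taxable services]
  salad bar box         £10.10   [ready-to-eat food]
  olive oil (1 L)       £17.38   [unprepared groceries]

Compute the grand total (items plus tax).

£442.63

Pet grooming £56.32: taxable services → 6% + 0.75% city = 6.75% → £3.80
Granola (1 lb) £4.90: unprepared groceries → 0% + 0.75% city = 0.75% → £0.04
Canvas tote bag £20.53: all other goods → 3% + 2.5% city = 5.5% → £1.13
Greeting card £5.10: all other goods → 3% + 2.5% city = 5.5% → £0.28
Shoe repair £34.94: taxable services → 6% + 0.75% city = 6.75% → £2.36
Pizza slice £4.17: ready-to-eat food → 5% + 0.5% city = 5.5% → £0.23
Deli sandwich £8.04: ready-to-eat food → 5% + 0.5% city = 5.5% → £0.44
Fishing rod £146.59: athletic equipment → 5.75% + 0% city = 5.75% → £8.43
Wooden train set £91.12: toys and games → 3.25% + 1.5% city = 4.75% → £4.33
Basic car wash £20.34: taxable services → 6% + 0.75% city = 6.75% → £1.37
Salad bar box £10.10: ready-to-eat food → 5% + 0.5% city = 5.5% → £0.56
Olive oil (1 L) £17.38: unprepared groceries → 0% + 0.75% city = 0.75% → £0.13
Subtotal = £419.53; tax = £23.10; total due = £442.63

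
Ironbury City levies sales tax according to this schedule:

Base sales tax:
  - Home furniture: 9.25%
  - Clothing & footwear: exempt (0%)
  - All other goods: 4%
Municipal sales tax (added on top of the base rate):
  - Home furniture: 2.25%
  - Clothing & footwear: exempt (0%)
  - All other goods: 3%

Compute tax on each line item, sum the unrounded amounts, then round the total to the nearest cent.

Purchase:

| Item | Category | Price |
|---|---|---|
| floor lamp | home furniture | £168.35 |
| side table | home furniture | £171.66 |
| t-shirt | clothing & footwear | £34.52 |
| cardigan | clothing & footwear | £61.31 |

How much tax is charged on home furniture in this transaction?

£39.10

Floor lamp £168.35: home furniture → 9.25% + 2.25% municipal = 11.5% → £19.36025
Side table £171.66: home furniture → 9.25% + 2.25% municipal = 11.5% → £19.7409
Tax on home furniture: unrounded sum = £39.10115 → £39.10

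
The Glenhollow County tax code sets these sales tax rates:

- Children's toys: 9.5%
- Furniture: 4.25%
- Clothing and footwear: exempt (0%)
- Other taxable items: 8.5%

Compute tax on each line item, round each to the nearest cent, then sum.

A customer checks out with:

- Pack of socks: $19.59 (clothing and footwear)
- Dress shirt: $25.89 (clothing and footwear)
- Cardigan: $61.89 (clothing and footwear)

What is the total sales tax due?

$0.00

Pack of socks $19.59: clothing and footwear → 0% → $0.00
Dress shirt $25.89: clothing and footwear → 0% → $0.00
Cardigan $61.89: clothing and footwear → 0% → $0.00
Total tax = $0.00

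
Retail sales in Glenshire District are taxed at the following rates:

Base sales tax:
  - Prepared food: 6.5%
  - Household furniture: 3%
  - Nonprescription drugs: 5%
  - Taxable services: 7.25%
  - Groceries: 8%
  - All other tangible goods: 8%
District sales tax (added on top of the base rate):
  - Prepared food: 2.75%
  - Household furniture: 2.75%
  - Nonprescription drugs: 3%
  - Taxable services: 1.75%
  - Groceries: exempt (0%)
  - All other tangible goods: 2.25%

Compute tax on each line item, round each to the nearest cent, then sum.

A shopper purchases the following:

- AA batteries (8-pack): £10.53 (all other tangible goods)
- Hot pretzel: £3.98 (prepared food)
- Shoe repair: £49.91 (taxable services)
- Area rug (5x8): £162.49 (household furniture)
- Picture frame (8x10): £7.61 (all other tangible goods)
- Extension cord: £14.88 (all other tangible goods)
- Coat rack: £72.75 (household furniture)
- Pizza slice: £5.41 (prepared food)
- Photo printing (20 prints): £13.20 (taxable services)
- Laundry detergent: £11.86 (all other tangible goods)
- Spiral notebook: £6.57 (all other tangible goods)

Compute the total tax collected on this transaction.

AA batteries (8-pack) £10.53: all other tangible goods → 8% + 2.25% district = 10.25% → £1.08
Hot pretzel £3.98: prepared food → 6.5% + 2.75% district = 9.25% → £0.37
Shoe repair £49.91: taxable services → 7.25% + 1.75% district = 9% → £4.49
Area rug (5x8) £162.49: household furniture → 3% + 2.75% district = 5.75% → £9.34
Picture frame (8x10) £7.61: all other tangible goods → 8% + 2.25% district = 10.25% → £0.78
Extension cord £14.88: all other tangible goods → 8% + 2.25% district = 10.25% → £1.53
Coat rack £72.75: household furniture → 3% + 2.75% district = 5.75% → £4.18
Pizza slice £5.41: prepared food → 6.5% + 2.75% district = 9.25% → £0.50
Photo printing (20 prints) £13.20: taxable services → 7.25% + 1.75% district = 9% → £1.19
Laundry detergent £11.86: all other tangible goods → 8% + 2.25% district = 10.25% → £1.22
Spiral notebook £6.57: all other tangible goods → 8% + 2.25% district = 10.25% → £0.67
Total tax = £1.08 + £0.37 + £4.49 + £9.34 + £0.78 + £1.53 + £4.18 + £0.50 + £1.19 + £1.22 + £0.67 = £25.35

£25.35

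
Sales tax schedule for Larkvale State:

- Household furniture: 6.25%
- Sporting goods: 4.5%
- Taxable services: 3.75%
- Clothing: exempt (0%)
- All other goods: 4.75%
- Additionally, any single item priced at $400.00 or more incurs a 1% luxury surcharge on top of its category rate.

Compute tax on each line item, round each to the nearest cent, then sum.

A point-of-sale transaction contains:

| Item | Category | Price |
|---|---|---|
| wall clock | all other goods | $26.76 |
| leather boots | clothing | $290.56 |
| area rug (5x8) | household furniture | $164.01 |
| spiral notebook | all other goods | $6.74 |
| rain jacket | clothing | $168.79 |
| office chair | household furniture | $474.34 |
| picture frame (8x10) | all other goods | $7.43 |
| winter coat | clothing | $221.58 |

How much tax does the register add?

Wall clock $26.76: all other goods → 4.75% → $1.27
Leather boots $290.56: clothing → 0% → $0.00
Area rug (5x8) $164.01: household furniture → 6.25% → $10.25
Spiral notebook $6.74: all other goods → 4.75% → $0.32
Rain jacket $168.79: clothing → 0% → $0.00
Office chair $474.34: household furniture → 6.25% + 1% surcharge = 7.25% → $34.39
Picture frame (8x10) $7.43: all other goods → 4.75% → $0.35
Winter coat $221.58: clothing → 0% → $0.00
Total tax = $1.27 + $10.25 + $0.32 + $34.39 + $0.35 = $46.58

$46.58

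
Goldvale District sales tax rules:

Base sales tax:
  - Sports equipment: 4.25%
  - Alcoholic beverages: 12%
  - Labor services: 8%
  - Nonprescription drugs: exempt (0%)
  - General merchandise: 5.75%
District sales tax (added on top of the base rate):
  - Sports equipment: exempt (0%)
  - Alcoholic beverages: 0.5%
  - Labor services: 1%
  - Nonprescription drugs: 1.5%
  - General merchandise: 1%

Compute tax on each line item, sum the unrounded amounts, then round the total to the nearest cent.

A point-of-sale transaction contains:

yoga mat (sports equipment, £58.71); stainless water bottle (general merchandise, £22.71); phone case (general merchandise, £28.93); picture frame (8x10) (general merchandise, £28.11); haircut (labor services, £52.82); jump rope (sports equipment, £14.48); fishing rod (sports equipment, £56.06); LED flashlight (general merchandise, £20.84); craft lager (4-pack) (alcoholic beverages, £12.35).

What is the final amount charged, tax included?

Yoga mat £58.71: sports equipment → 4.25% + 0% district = 4.25% → £2.495175
Stainless water bottle £22.71: general merchandise → 5.75% + 1% district = 6.75% → £1.532925
Phone case £28.93: general merchandise → 5.75% + 1% district = 6.75% → £1.952775
Picture frame (8x10) £28.11: general merchandise → 5.75% + 1% district = 6.75% → £1.897425
Haircut £52.82: labor services → 8% + 1% district = 9% → £4.7538
Jump rope £14.48: sports equipment → 4.25% + 0% district = 4.25% → £0.6154
Fishing rod £56.06: sports equipment → 4.25% + 0% district = 4.25% → £2.38255
LED flashlight £20.84: general merchandise → 5.75% + 1% district = 6.75% → £1.4067
Craft lager (4-pack) £12.35: alcoholic beverages → 12% + 0.5% district = 12.5% → £1.54375
Subtotal = £295.01; unrounded tax = £18.5805 → £18.58; total due = £313.59

£313.59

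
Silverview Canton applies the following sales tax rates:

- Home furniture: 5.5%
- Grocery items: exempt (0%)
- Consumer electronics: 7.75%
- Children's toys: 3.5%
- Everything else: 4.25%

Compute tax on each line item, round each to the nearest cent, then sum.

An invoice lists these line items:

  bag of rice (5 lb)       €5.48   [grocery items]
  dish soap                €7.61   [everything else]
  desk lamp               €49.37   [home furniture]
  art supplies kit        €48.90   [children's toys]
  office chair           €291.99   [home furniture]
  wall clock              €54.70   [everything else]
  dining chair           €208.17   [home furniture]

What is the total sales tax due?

€34.58

Bag of rice (5 lb) €5.48: grocery items → 0% → €0.00
Dish soap €7.61: everything else → 4.25% → €0.32
Desk lamp €49.37: home furniture → 5.5% → €2.72
Art supplies kit €48.90: children's toys → 3.5% → €1.71
Office chair €291.99: home furniture → 5.5% → €16.06
Wall clock €54.70: everything else → 4.25% → €2.32
Dining chair €208.17: home furniture → 5.5% → €11.45
Total tax = €0.32 + €2.72 + €1.71 + €16.06 + €2.32 + €11.45 = €34.58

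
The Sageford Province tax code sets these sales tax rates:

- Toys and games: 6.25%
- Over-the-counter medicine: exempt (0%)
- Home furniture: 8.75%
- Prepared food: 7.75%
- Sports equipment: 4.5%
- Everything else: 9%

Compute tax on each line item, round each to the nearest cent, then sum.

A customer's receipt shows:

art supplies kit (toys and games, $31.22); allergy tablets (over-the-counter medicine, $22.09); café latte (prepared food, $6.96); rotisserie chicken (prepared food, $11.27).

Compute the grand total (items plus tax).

Art supplies kit $31.22: toys and games → 6.25% → $1.95
Allergy tablets $22.09: over-the-counter medicine → 0% → $0.00
Café latte $6.96: prepared food → 7.75% → $0.54
Rotisserie chicken $11.27: prepared food → 7.75% → $0.87
Subtotal = $71.54; tax = $3.36; total due = $74.90

$74.90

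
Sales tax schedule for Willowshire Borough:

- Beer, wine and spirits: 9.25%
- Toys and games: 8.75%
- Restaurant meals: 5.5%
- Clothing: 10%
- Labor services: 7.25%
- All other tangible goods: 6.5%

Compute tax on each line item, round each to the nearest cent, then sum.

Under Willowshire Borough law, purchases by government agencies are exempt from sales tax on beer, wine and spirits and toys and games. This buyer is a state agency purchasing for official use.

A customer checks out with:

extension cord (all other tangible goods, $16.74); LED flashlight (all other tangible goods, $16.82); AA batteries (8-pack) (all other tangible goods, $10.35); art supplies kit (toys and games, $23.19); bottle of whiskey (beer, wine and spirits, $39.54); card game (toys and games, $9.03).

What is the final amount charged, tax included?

$118.52

Extension cord $16.74: all other tangible goods → 6.5% → $1.09
LED flashlight $16.82: all other tangible goods → 6.5% → $1.09
AA batteries (8-pack) $10.35: all other tangible goods → 6.5% → $0.67
Art supplies kit $23.19: toys and games, buyer-exempt → 0% → $0.00
Bottle of whiskey $39.54: beer, wine and spirits, buyer-exempt → 0% → $0.00
Card game $9.03: toys and games, buyer-exempt → 0% → $0.00
Subtotal = $115.67; tax = $2.85; total due = $118.52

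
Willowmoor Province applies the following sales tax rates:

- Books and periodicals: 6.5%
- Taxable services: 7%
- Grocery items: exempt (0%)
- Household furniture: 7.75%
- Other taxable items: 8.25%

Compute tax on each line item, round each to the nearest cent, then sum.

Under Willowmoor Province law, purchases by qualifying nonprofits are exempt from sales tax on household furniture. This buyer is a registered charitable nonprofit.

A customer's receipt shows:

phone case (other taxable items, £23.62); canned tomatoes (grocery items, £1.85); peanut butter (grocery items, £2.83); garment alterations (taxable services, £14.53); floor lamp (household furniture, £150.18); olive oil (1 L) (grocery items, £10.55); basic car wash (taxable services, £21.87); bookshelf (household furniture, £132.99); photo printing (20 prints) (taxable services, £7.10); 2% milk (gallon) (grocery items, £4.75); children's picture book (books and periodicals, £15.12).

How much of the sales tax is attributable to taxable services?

Garment alterations £14.53: taxable services → 7% → £1.02
Basic car wash £21.87: taxable services → 7% → £1.53
Photo printing (20 prints) £7.10: taxable services → 7% → £0.50
Tax on taxable services = £1.02 + £1.53 + £0.50 = £3.05

£3.05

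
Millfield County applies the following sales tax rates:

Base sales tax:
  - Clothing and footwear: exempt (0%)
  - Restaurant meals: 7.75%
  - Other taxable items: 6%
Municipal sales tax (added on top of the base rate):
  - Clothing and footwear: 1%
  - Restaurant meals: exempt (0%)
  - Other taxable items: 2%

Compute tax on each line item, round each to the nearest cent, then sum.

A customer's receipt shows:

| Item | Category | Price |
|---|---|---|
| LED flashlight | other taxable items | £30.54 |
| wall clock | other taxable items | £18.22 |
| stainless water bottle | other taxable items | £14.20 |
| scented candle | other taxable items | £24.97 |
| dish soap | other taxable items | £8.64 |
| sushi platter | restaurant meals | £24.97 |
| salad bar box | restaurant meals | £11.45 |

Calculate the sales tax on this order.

LED flashlight £30.54: other taxable items → 6% + 2% municipal = 8% → £2.44
Wall clock £18.22: other taxable items → 6% + 2% municipal = 8% → £1.46
Stainless water bottle £14.20: other taxable items → 6% + 2% municipal = 8% → £1.14
Scented candle £24.97: other taxable items → 6% + 2% municipal = 8% → £2.00
Dish soap £8.64: other taxable items → 6% + 2% municipal = 8% → £0.69
Sushi platter £24.97: restaurant meals → 7.75% + 0% municipal = 7.75% → £1.94
Salad bar box £11.45: restaurant meals → 7.75% + 0% municipal = 7.75% → £0.89
Total tax = £2.44 + £1.46 + £1.14 + £2.00 + £0.69 + £1.94 + £0.89 = £10.56

£10.56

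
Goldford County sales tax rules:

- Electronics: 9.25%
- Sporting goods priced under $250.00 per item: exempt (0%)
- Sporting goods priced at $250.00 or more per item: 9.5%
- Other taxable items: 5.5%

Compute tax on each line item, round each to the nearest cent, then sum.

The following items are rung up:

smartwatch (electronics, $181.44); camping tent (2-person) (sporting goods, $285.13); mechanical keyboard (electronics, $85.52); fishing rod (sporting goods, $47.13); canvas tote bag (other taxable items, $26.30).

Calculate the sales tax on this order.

$53.23

Smartwatch $181.44: electronics → 9.25% → $16.78
Camping tent (2-person) $285.13: sporting goods, $250.00 or more → 9.5% → $27.09
Mechanical keyboard $85.52: electronics → 9.25% → $7.91
Fishing rod $47.13: sporting goods, under $250.00 → 0% → $0.00
Canvas tote bag $26.30: other taxable items → 5.5% → $1.45
Total tax = $16.78 + $27.09 + $7.91 + $1.45 = $53.23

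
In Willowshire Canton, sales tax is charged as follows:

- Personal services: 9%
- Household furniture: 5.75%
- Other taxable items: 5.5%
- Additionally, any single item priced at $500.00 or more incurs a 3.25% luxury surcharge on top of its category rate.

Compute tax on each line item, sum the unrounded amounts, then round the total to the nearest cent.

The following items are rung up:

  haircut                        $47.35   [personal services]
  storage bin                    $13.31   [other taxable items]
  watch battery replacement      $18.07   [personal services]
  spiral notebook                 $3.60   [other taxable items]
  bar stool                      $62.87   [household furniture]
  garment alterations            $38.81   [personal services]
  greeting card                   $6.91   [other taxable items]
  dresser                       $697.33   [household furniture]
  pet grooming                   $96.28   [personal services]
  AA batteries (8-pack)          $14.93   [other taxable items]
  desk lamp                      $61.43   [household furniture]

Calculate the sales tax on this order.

$90.08

Haircut $47.35: personal services → 9% → $4.2615
Storage bin $13.31: other taxable items → 5.5% → $0.73205
Watch battery replacement $18.07: personal services → 9% → $1.6263
Spiral notebook $3.60: other taxable items → 5.5% → $0.198
Bar stool $62.87: household furniture → 5.75% → $3.615025
Garment alterations $38.81: personal services → 9% → $3.4929
Greeting card $6.91: other taxable items → 5.5% → $0.38005
Dresser $697.33: household furniture → 5.75% + 3.25% surcharge = 9% → $62.7597
Pet grooming $96.28: personal services → 9% → $8.6652
AA batteries (8-pack) $14.93: other taxable items → 5.5% → $0.82115
Desk lamp $61.43: household furniture → 5.75% → $3.532225
Unrounded tax sum = $90.0841 → $90.08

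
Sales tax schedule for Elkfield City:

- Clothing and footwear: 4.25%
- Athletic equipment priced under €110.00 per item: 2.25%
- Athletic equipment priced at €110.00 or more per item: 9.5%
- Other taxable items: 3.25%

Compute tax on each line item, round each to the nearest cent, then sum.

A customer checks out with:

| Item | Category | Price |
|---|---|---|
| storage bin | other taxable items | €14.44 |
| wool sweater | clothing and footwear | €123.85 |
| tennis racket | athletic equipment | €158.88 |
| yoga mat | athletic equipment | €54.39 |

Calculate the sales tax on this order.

€22.04

Storage bin €14.44: other taxable items → 3.25% → €0.47
Wool sweater €123.85: clothing and footwear → 4.25% → €5.26
Tennis racket €158.88: athletic equipment, €110.00 or more → 9.5% → €15.09
Yoga mat €54.39: athletic equipment, under €110.00 → 2.25% → €1.22
Total tax = €0.47 + €5.26 + €15.09 + €1.22 = €22.04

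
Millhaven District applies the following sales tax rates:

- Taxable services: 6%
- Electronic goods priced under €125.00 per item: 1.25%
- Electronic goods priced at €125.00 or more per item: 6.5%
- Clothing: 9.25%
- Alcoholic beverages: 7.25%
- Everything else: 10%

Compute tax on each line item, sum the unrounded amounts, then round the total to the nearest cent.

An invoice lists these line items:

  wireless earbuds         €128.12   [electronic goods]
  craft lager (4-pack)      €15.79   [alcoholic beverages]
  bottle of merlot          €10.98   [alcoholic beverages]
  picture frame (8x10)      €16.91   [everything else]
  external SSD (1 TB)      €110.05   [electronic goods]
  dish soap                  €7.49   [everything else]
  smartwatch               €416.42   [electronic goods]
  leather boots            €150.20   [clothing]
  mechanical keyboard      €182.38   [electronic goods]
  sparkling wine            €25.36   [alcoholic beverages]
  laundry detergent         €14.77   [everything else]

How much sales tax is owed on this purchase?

€70.22

Wireless earbuds €128.12: electronic goods, €125.00 or more → 6.5% → €8.3278
Craft lager (4-pack) €15.79: alcoholic beverages → 7.25% → €1.144775
Bottle of merlot €10.98: alcoholic beverages → 7.25% → €0.79605
Picture frame (8x10) €16.91: everything else → 10% → €1.691
External SSD (1 TB) €110.05: electronic goods, under €125.00 → 1.25% → €1.375625
Dish soap €7.49: everything else → 10% → €0.749
Smartwatch €416.42: electronic goods, €125.00 or more → 6.5% → €27.0673
Leather boots €150.20: clothing → 9.25% → €13.8935
Mechanical keyboard €182.38: electronic goods, €125.00 or more → 6.5% → €11.8547
Sparkling wine €25.36: alcoholic beverages → 7.25% → €1.8386
Laundry detergent €14.77: everything else → 10% → €1.477
Unrounded tax sum = €70.21535 → €70.22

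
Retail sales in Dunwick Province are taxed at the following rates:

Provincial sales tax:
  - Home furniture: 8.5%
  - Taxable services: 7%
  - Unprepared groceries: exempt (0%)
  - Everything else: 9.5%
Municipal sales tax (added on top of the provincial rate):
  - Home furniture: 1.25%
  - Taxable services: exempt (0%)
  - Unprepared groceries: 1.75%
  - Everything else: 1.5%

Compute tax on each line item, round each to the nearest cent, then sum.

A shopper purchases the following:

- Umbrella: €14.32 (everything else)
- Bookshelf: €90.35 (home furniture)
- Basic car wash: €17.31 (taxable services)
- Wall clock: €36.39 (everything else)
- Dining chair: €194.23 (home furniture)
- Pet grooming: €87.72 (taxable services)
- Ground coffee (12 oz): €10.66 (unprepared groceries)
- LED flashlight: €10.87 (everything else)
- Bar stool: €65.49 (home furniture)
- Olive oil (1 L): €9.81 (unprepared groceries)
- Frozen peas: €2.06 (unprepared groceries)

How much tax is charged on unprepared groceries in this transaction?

Ground coffee (12 oz) €10.66: unprepared groceries → 0% + 1.75% municipal = 1.75% → €0.19
Olive oil (1 L) €9.81: unprepared groceries → 0% + 1.75% municipal = 1.75% → €0.17
Frozen peas €2.06: unprepared groceries → 0% + 1.75% municipal = 1.75% → €0.04
Tax on unprepared groceries = €0.19 + €0.17 + €0.04 = €0.40

€0.40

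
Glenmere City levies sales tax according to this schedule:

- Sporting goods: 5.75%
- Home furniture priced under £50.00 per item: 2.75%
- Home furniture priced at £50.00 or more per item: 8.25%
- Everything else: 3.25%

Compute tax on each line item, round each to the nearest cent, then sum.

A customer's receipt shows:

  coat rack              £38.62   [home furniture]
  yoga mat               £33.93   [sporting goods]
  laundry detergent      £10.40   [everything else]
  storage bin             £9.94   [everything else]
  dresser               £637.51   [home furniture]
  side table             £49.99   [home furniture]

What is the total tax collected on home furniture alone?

Coat rack £38.62: home furniture, under £50.00 → 2.75% → £1.06
Dresser £637.51: home furniture, £50.00 or more → 8.25% → £52.59
Side table £49.99: home furniture, under £50.00 → 2.75% → £1.37
Tax on home furniture = £1.06 + £52.59 + £1.37 = £55.02

£55.02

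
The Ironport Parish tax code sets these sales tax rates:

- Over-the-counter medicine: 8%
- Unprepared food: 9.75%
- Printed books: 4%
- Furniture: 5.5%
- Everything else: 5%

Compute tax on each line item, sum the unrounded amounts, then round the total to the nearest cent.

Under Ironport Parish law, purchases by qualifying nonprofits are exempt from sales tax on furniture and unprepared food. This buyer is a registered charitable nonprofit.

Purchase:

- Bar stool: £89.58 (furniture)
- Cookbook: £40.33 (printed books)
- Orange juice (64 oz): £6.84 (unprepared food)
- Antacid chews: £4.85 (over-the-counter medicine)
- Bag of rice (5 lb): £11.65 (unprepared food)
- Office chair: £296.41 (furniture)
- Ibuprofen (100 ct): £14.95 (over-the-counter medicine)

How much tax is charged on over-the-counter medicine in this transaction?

Antacid chews £4.85: over-the-counter medicine → 8% → £0.388
Ibuprofen (100 ct) £14.95: over-the-counter medicine → 8% → £1.196
Tax on over-the-counter medicine: unrounded sum = £1.584 → £1.58

£1.58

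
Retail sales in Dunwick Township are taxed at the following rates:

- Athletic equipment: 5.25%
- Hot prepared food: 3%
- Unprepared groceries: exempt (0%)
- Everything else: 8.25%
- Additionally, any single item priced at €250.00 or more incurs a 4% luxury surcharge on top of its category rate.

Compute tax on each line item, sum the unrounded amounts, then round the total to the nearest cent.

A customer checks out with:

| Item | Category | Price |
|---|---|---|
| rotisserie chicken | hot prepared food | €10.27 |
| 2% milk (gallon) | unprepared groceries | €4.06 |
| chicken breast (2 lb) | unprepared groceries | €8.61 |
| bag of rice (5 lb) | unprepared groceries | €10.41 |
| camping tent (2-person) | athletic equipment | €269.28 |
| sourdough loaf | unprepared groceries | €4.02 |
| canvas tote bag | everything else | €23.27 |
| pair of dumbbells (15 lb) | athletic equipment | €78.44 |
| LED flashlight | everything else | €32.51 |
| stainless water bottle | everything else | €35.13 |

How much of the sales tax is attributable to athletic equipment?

€29.03

Camping tent (2-person) €269.28: athletic equipment → 5.25% + 4% surcharge = 9.25% → €24.9084
Pair of dumbbells (15 lb) €78.44: athletic equipment → 5.25% → €4.1181
Tax on athletic equipment: unrounded sum = €29.0265 → €29.03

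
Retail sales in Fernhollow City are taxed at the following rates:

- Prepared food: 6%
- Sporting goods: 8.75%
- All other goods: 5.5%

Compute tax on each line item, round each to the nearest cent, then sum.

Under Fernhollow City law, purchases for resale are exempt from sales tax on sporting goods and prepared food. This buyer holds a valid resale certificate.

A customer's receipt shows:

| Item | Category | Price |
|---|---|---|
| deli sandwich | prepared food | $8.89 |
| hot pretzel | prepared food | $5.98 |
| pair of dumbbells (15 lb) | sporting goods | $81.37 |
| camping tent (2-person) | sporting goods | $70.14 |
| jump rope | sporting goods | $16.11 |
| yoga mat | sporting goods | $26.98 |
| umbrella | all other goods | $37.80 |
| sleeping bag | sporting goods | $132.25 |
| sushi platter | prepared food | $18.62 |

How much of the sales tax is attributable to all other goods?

Umbrella $37.80: all other goods → 5.5% → $2.08
Tax on all other goods = $2.08

$2.08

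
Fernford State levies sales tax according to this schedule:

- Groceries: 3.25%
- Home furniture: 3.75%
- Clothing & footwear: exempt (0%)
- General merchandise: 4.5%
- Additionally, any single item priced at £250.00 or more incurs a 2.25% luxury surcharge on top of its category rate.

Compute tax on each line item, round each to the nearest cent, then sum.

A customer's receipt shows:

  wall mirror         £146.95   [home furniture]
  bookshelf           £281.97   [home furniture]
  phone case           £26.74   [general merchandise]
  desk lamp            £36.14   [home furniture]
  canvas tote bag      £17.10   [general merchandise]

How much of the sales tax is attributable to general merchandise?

£1.97

Phone case £26.74: general merchandise → 4.5% → £1.20
Canvas tote bag £17.10: general merchandise → 4.5% → £0.77
Tax on general merchandise = £1.20 + £0.77 = £1.97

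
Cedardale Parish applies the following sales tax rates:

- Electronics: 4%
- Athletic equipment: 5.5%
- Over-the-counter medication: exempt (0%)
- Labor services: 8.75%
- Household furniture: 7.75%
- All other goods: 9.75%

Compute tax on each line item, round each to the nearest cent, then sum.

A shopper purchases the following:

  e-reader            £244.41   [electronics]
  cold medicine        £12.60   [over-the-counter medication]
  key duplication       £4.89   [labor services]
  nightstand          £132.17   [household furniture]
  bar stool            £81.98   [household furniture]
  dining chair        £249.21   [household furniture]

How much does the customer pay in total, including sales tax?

E-reader £244.41: electronics → 4% → £9.78
Cold medicine £12.60: over-the-counter medication → 0% → £0.00
Key duplication £4.89: labor services → 8.75% → £0.43
Nightstand £132.17: household furniture → 7.75% → £10.24
Bar stool £81.98: household furniture → 7.75% → £6.35
Dining chair £249.21: household furniture → 7.75% → £19.31
Subtotal = £725.26; tax = £46.11; total due = £771.37

£771.37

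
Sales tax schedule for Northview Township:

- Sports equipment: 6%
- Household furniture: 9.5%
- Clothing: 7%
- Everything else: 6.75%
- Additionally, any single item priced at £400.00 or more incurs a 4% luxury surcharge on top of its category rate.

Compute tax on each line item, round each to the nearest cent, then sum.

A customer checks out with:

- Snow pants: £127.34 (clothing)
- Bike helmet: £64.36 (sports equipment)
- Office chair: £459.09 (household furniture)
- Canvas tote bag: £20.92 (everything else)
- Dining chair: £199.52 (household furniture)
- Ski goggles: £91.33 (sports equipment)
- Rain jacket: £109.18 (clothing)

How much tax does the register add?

£108.23

Snow pants £127.34: clothing → 7% → £8.91
Bike helmet £64.36: sports equipment → 6% → £3.86
Office chair £459.09: household furniture → 9.5% + 4% surcharge = 13.5% → £61.98
Canvas tote bag £20.92: everything else → 6.75% → £1.41
Dining chair £199.52: household furniture → 9.5% → £18.95
Ski goggles £91.33: sports equipment → 6% → £5.48
Rain jacket £109.18: clothing → 7% → £7.64
Total tax = £8.91 + £3.86 + £61.98 + £1.41 + £18.95 + £5.48 + £7.64 = £108.23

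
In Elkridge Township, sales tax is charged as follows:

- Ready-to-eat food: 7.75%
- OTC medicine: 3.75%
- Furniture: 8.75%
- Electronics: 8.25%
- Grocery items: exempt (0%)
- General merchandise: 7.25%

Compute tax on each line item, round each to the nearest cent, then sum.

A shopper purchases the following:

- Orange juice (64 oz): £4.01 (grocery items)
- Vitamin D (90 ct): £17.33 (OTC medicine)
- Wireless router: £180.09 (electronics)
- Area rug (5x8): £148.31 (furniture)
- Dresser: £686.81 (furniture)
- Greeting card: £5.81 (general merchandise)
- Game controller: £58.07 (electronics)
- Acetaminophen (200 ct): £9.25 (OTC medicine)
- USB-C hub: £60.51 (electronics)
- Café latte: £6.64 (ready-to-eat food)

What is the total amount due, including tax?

Orange juice (64 oz) £4.01: grocery items → 0% → £0.00
Vitamin D (90 ct) £17.33: OTC medicine → 3.75% → £0.65
Wireless router £180.09: electronics → 8.25% → £14.86
Area rug (5x8) £148.31: furniture → 8.75% → £12.98
Dresser £686.81: furniture → 8.75% → £60.10
Greeting card £5.81: general merchandise → 7.25% → £0.42
Game controller £58.07: electronics → 8.25% → £4.79
Acetaminophen (200 ct) £9.25: OTC medicine → 3.75% → £0.35
USB-C hub £60.51: electronics → 8.25% → £4.99
Café latte £6.64: ready-to-eat food → 7.75% → £0.51
Subtotal = £1176.83; tax = £99.65; total due = £1276.48

£1276.48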